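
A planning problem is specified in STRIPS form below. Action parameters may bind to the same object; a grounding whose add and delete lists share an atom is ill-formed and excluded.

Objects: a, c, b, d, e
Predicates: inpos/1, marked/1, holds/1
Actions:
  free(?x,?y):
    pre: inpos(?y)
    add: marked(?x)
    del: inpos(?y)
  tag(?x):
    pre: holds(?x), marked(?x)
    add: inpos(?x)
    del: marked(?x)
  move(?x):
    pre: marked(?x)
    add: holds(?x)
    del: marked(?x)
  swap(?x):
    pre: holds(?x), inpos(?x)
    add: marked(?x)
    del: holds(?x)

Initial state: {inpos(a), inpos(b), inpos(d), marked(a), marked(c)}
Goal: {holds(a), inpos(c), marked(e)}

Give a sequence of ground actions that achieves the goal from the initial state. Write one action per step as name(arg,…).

1. free(e,a)  →  {inpos(b), inpos(d), marked(a), marked(c), marked(e)}
2. move(a)  →  {holds(a), inpos(b), inpos(d), marked(c), marked(e)}
3. move(c)  →  {holds(a), holds(c), inpos(b), inpos(d), marked(e)}
4. free(c,b)  →  {holds(a), holds(c), inpos(d), marked(c), marked(e)}
5. tag(c)  →  {holds(a), holds(c), inpos(c), inpos(d), marked(e)}

free(e,a); move(a); move(c); free(c,b); tag(c)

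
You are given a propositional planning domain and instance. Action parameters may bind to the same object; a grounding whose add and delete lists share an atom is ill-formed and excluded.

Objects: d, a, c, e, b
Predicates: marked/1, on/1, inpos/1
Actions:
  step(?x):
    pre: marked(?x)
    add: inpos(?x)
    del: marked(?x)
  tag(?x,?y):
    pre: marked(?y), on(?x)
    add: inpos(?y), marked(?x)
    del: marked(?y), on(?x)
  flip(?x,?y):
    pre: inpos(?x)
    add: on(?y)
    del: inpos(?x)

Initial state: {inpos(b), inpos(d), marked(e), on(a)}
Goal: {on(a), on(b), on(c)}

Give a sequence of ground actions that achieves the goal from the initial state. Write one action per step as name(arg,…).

flip(d,c); flip(b,b)

1. flip(d,c)  →  {inpos(b), marked(e), on(a), on(c)}
2. flip(b,b)  →  {marked(e), on(a), on(b), on(c)}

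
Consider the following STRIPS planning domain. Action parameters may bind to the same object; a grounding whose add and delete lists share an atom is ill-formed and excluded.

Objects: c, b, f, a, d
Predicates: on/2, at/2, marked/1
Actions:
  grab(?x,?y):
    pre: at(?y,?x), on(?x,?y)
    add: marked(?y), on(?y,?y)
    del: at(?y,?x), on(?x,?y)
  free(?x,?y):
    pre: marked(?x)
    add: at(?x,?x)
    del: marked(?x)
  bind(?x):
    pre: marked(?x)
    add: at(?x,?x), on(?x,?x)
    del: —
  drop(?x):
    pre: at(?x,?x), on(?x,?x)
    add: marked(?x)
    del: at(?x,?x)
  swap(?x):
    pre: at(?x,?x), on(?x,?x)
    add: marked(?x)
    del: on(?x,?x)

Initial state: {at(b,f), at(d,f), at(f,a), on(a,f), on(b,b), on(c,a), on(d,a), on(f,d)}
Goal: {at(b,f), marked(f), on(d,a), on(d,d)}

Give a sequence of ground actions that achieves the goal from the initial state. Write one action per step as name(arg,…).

grab(f,d); grab(a,f)

1. grab(f,d)  →  {at(b,f), at(f,a), marked(d), on(a,f), on(b,b), on(c,a), on(d,a), on(d,d)}
2. grab(a,f)  →  {at(b,f), marked(d), marked(f), on(b,b), on(c,a), on(d,a), on(d,d), on(f,f)}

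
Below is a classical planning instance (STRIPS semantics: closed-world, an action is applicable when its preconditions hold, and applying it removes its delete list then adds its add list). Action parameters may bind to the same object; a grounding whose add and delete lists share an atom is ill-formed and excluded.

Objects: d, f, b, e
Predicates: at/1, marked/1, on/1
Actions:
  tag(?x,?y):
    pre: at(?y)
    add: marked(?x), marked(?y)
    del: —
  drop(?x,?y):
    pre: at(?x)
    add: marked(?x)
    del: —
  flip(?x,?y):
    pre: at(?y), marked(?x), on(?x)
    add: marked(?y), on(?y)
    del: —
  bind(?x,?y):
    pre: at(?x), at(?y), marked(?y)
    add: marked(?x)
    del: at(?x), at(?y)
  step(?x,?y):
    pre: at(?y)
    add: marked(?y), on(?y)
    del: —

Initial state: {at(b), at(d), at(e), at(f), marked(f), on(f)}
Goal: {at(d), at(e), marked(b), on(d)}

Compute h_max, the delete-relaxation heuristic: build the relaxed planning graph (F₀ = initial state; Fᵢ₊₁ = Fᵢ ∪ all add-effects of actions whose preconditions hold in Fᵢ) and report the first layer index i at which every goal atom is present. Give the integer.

1

F0 = init (6 atoms)
F1 = F0 ∪ {marked(b), marked(d), marked(e), on(b), on(d), on(e)}  (12 atoms)
goal ⊆ F1  ⇒  h_max = 1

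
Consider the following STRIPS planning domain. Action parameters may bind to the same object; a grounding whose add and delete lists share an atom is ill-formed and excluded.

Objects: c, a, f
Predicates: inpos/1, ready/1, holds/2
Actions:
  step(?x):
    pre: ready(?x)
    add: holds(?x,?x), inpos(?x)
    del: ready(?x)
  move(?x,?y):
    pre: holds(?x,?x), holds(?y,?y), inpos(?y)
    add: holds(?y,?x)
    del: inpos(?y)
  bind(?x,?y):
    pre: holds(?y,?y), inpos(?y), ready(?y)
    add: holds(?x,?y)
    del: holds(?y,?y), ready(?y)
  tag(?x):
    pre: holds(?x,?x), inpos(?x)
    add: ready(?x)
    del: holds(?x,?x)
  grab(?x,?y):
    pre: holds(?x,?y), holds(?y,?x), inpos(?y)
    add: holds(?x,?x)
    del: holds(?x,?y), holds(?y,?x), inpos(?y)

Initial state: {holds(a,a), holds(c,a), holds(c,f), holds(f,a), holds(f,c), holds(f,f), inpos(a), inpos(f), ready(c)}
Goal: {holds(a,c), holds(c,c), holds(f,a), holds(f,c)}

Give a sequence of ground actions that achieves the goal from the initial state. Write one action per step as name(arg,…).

1. step(c)  →  {holds(a,a), holds(c,a), holds(c,c), holds(c,f), holds(f,a), holds(f,c), holds(f,f), inpos(a), inpos(c), inpos(f)}
2. move(c,a)  →  {holds(a,a), holds(a,c), holds(c,a), holds(c,c), holds(c,f), holds(f,a), holds(f,c), holds(f,f), inpos(c), inpos(f)}

step(c); move(c,a)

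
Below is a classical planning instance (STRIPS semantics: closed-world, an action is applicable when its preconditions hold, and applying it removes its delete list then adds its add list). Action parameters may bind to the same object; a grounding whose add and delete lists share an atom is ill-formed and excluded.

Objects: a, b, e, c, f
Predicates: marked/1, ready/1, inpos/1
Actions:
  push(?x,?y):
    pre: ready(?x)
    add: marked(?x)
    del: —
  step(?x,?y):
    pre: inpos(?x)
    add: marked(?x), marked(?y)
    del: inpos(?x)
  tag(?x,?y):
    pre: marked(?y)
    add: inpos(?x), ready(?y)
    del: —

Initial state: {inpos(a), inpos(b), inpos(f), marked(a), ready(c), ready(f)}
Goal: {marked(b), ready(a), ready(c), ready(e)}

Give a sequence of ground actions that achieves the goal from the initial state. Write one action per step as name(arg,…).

step(b,e); tag(a,a); tag(a,e)

1. step(b,e)  →  {inpos(a), inpos(f), marked(a), marked(b), marked(e), ready(c), ready(f)}
2. tag(a,a)  →  {inpos(a), inpos(f), marked(a), marked(b), marked(e), ready(a), ready(c), ready(f)}
3. tag(a,e)  →  {inpos(a), inpos(f), marked(a), marked(b), marked(e), ready(a), ready(c), ready(e), ready(f)}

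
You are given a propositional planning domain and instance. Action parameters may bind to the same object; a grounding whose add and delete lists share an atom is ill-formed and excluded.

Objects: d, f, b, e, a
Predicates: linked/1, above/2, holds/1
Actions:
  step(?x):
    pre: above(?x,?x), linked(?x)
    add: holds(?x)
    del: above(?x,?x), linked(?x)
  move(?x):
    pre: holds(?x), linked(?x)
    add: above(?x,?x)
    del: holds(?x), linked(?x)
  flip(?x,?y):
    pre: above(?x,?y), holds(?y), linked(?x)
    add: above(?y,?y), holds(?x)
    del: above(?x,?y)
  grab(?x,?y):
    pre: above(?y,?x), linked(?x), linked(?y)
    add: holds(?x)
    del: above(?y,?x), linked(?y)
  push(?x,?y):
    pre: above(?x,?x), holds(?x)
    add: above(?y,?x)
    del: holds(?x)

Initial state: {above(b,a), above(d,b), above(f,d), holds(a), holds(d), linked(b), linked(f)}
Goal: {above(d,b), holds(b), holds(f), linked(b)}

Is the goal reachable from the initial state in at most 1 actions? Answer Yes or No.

1. flip(f,d)  →  {above(b,a), above(d,b), above(d,d), holds(a), holds(d), holds(f), linked(b), linked(f)}
2. flip(b,a)  →  {above(a,a), above(d,b), above(d,d), holds(a), holds(b), holds(d), holds(f), linked(b), linked(f)}
optimal plan length = 2; 2 > 1

No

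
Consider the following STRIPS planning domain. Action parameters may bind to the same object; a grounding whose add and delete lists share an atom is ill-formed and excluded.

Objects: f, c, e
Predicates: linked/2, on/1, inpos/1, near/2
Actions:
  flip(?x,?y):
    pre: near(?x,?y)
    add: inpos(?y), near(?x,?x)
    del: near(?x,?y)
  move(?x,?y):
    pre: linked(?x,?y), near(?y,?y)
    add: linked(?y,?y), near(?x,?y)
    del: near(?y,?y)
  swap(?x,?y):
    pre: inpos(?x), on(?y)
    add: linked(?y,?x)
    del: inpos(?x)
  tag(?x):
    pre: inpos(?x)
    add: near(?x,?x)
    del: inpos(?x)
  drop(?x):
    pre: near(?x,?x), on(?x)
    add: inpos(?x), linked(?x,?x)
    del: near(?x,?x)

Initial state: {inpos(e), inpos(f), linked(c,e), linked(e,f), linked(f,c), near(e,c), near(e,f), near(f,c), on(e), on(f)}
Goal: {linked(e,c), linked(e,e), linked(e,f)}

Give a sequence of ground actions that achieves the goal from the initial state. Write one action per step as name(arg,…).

1. flip(f,c)  →  {inpos(c), inpos(e), inpos(f), linked(c,e), linked(e,f), linked(f,c), near(e,c), near(e,f), near(f,f), on(e), on(f)}
2. swap(c,e)  →  {inpos(e), inpos(f), linked(c,e), linked(e,c), linked(e,f), linked(f,c), near(e,c), near(e,f), near(f,f), on(e), on(f)}
3. swap(e,e)  →  {inpos(f), linked(c,e), linked(e,c), linked(e,e), linked(e,f), linked(f,c), near(e,c), near(e,f), near(f,f), on(e), on(f)}

flip(f,c); swap(c,e); swap(e,e)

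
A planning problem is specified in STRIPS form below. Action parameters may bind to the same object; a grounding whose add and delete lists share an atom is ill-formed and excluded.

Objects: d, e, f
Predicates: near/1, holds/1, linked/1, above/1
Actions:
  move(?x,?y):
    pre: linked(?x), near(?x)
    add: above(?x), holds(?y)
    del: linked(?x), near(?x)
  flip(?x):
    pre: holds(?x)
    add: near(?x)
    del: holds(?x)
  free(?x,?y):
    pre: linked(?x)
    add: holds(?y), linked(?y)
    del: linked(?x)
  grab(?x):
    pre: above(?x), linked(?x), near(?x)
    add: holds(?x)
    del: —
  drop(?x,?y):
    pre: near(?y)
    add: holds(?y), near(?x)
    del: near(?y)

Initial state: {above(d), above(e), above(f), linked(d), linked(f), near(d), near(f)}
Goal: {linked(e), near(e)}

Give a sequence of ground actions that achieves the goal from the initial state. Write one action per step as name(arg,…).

1. free(d,e)  →  {above(d), above(e), above(f), holds(e), linked(e), linked(f), near(d), near(f)}
2. flip(e)  →  {above(d), above(e), above(f), linked(e), linked(f), near(d), near(e), near(f)}

free(d,e); flip(e)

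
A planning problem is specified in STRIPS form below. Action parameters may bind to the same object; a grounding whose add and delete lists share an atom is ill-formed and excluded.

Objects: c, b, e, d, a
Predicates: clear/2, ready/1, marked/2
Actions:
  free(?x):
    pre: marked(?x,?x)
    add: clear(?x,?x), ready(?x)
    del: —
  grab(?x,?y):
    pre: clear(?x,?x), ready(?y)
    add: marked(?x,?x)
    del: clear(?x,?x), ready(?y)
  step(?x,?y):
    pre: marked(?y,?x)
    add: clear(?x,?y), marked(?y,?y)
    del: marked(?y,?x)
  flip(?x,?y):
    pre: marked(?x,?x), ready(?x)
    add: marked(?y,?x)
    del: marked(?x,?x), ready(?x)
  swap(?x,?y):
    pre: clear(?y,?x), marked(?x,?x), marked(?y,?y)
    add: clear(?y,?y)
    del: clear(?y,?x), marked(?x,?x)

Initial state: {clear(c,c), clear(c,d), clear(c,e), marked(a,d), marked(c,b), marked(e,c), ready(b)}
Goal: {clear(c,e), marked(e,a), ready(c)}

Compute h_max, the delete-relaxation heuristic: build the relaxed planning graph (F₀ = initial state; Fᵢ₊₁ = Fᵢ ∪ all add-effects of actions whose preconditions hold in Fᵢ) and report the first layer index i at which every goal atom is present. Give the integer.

F0 = init (7 atoms)
F1 = F0 ∪ {clear(b,c), clear(d,a), marked(a,a), marked(c,c), marked(e,e)}  (12 atoms)
F2 = F1 ∪ {clear(a,a), clear(e,e), ready(a), ready(c), ready(e)}  (17 atoms)
F3 = F2 ∪ {marked(a,c), marked(a,e), marked(b,a), marked(b,c), marked(b,e), marked(c,a), marked(c,e), marked(d,a), marked(d,c), marked(d,e), marked(e,a)}  (28 atoms)
goal ⊆ F3  ⇒  h_max = 3

3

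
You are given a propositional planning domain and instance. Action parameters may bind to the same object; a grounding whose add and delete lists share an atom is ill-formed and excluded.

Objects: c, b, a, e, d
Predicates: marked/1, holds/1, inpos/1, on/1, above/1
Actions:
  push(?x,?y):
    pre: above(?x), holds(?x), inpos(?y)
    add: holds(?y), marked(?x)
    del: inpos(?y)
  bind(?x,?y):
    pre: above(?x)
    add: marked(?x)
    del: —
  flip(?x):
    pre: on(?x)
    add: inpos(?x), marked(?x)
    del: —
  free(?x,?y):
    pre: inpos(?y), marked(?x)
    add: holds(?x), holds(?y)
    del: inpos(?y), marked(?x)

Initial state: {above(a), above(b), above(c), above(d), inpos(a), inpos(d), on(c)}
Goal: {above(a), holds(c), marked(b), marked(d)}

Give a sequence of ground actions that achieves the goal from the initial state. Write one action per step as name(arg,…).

1. bind(c,c)  →  {above(a), above(b), above(c), above(d), inpos(a), inpos(d), marked(c), on(c)}
2. bind(b,c)  →  {above(a), above(b), above(c), above(d), inpos(a), inpos(d), marked(b), marked(c), on(c)}
3. bind(d,c)  →  {above(a), above(b), above(c), above(d), inpos(a), inpos(d), marked(b), marked(c), marked(d), on(c)}
4. free(c,a)  →  {above(a), above(b), above(c), above(d), holds(a), holds(c), inpos(d), marked(b), marked(d), on(c)}

bind(c,c); bind(b,c); bind(d,c); free(c,a)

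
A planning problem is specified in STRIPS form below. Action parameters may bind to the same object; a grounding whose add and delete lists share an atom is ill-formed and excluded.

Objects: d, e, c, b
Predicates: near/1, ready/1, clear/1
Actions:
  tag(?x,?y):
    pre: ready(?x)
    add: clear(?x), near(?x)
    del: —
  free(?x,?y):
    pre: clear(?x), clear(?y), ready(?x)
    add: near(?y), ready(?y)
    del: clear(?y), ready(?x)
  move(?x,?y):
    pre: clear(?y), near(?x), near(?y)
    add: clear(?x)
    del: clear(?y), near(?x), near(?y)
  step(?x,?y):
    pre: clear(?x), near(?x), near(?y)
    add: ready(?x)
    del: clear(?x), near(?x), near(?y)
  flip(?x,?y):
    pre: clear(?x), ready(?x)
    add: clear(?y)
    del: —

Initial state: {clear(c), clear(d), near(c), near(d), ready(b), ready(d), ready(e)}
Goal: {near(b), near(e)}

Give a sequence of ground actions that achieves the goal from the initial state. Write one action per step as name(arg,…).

1. tag(e,d)  →  {clear(c), clear(d), clear(e), near(c), near(d), near(e), ready(b), ready(d), ready(e)}
2. tag(b,d)  →  {clear(b), clear(c), clear(d), clear(e), near(b), near(c), near(d), near(e), ready(b), ready(d), ready(e)}

tag(e,d); tag(b,d)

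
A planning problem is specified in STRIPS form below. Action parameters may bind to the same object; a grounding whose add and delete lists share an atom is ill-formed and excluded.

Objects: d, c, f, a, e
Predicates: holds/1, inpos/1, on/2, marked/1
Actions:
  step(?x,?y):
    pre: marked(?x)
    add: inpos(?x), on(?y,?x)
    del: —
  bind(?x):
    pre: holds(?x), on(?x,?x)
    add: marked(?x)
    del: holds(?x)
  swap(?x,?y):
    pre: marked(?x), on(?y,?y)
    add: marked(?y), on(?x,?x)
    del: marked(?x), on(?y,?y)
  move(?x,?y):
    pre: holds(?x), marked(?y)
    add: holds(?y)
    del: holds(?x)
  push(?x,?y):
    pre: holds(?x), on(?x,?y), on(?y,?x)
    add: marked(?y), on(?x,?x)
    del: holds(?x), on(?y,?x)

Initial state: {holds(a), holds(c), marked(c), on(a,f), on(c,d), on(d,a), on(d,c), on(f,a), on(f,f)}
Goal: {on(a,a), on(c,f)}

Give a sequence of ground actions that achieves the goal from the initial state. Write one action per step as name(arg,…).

push(a,f); step(f,c)

1. push(a,f)  →  {holds(c), marked(c), marked(f), on(a,a), on(a,f), on(c,d), on(d,a), on(d,c), on(f,f)}
2. step(f,c)  →  {holds(c), inpos(f), marked(c), marked(f), on(a,a), on(a,f), on(c,d), on(c,f), on(d,a), on(d,c), on(f,f)}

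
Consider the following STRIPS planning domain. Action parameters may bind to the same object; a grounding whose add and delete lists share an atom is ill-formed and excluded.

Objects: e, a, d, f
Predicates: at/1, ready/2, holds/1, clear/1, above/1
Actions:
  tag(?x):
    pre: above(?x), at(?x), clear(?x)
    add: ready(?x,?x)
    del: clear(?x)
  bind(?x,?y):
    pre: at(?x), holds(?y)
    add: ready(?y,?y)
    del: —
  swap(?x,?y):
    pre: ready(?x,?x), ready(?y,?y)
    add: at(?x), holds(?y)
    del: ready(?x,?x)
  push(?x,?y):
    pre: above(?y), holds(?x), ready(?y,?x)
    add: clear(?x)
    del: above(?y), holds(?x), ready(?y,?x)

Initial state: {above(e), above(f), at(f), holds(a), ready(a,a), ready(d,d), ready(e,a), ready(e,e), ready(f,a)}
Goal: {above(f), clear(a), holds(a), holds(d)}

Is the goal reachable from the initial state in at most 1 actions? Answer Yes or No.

1. swap(e,d)  →  {above(e), above(f), at(e), at(f), holds(a), holds(d), ready(a,a), ready(d,d), ready(e,a), ready(f,a)}
2. push(a,e)  →  {above(f), at(e), at(f), clear(a), holds(d), ready(a,a), ready(d,d), ready(f,a)}
3. swap(a,a)  →  {above(f), at(a), at(e), at(f), clear(a), holds(a), holds(d), ready(d,d), ready(f,a)}
optimal plan length = 3; 3 > 1

No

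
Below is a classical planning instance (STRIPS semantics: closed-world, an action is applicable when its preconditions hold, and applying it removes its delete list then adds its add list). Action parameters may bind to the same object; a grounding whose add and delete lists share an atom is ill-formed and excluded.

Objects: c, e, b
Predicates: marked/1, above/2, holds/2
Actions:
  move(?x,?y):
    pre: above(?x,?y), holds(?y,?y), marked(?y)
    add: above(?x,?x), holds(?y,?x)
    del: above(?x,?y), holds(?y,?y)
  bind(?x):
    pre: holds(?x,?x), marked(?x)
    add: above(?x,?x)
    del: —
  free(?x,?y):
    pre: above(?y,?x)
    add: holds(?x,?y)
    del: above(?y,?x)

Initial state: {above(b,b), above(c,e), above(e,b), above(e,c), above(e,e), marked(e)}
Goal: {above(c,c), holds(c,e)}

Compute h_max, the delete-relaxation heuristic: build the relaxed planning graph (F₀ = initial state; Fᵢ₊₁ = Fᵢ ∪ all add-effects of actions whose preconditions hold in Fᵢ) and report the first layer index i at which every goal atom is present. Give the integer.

2

F0 = init (6 atoms)
F1 = F0 ∪ {holds(b,b), holds(b,e), holds(c,e), holds(e,c), holds(e,e)}  (11 atoms)
F2 = F1 ∪ {above(c,c)}  (12 atoms)
goal ⊆ F2  ⇒  h_max = 2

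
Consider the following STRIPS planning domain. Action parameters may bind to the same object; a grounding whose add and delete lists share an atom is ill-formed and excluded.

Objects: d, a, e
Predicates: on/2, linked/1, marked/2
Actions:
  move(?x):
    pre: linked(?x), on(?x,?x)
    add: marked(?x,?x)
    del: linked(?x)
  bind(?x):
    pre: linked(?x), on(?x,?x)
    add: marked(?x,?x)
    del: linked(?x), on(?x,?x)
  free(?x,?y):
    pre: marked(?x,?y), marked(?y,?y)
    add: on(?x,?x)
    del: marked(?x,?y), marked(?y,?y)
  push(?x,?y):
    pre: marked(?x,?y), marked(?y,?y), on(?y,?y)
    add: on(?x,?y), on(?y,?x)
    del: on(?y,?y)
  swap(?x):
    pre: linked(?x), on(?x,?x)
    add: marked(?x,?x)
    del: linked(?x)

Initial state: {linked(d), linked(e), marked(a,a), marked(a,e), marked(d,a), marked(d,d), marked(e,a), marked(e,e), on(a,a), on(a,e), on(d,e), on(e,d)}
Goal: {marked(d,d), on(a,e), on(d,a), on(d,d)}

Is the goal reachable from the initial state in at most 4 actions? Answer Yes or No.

Yes

1. push(d,a)  →  {linked(d), linked(e), marked(a,a), marked(a,e), marked(d,a), marked(d,d), marked(e,a), marked(e,e), on(a,d), on(a,e), on(d,a), on(d,e), on(e,d)}
2. free(d,a)  →  {linked(d), linked(e), marked(a,e), marked(d,d), marked(e,a), marked(e,e), on(a,d), on(a,e), on(d,a), on(d,d), on(d,e), on(e,d)}
optimal plan length = 2; 2 ≤ 4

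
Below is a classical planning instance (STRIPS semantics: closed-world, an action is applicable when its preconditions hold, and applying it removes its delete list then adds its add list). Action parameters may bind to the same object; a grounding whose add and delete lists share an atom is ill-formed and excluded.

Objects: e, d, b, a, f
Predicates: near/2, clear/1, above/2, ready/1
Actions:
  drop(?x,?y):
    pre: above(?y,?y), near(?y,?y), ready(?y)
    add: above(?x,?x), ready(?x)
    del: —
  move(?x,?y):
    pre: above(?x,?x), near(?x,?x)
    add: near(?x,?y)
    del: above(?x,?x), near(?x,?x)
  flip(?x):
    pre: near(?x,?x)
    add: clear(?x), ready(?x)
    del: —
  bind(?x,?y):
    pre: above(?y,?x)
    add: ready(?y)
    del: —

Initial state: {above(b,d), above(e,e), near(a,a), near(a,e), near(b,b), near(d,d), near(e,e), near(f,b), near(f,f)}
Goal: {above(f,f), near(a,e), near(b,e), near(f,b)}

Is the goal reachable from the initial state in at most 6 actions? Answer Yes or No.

1. flip(e)  →  {above(b,d), above(e,e), clear(e), near(a,a), near(a,e), near(b,b), near(d,d), near(e,e), near(f,b), near(f,f), ready(e)}
2. drop(b,e)  →  {above(b,b), above(b,d), above(e,e), clear(e), near(a,a), near(a,e), near(b,b), near(d,d), near(e,e), near(f,b), near(f,f), ready(b), ready(e)}
3. drop(f,e)  →  {above(b,b), above(b,d), above(e,e), above(f,f), clear(e), near(a,a), near(a,e), near(b,b), near(d,d), near(e,e), near(f,b), near(f,f), ready(b), ready(e), ready(f)}
4. move(b,e)  →  {above(b,d), above(e,e), above(f,f), clear(e), near(a,a), near(a,e), near(b,e), near(d,d), near(e,e), near(f,b), near(f,f), ready(b), ready(e), ready(f)}
optimal plan length = 4; 4 ≤ 6

Yes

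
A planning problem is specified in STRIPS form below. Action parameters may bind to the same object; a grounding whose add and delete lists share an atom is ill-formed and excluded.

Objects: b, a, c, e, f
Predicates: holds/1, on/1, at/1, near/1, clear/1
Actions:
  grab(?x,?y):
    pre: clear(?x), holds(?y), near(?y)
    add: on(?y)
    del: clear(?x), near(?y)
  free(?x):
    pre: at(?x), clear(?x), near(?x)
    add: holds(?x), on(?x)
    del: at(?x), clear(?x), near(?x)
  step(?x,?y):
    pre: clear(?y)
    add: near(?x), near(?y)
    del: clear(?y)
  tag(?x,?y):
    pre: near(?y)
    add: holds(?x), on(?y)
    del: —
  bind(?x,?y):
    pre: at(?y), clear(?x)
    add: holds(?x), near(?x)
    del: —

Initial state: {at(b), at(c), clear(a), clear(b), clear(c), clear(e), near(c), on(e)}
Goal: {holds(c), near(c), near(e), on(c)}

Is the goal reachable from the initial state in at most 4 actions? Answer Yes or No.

Yes

1. free(c)  →  {at(b), clear(a), clear(b), clear(e), holds(c), on(c), on(e)}
2. step(c,e)  →  {at(b), clear(a), clear(b), holds(c), near(c), near(e), on(c), on(e)}
optimal plan length = 2; 2 ≤ 4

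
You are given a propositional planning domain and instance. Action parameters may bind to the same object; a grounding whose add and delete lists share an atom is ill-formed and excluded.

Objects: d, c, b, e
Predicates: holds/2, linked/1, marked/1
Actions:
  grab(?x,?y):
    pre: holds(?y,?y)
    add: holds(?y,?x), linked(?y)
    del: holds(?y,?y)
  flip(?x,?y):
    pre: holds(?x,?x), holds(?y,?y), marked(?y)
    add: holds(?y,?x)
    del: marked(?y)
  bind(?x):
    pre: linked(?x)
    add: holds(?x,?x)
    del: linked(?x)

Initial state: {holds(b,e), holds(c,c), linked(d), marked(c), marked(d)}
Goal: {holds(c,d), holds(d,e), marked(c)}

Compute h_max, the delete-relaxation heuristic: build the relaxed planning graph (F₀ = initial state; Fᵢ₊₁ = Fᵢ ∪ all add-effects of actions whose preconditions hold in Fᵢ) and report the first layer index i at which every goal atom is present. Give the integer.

2

F0 = init (5 atoms)
F1 = F0 ∪ {holds(c,b), holds(c,d), holds(c,e), holds(d,d), linked(c)}  (10 atoms)
F2 = F1 ∪ {holds(d,b), holds(d,c), holds(d,e)}  (13 atoms)
goal ⊆ F2  ⇒  h_max = 2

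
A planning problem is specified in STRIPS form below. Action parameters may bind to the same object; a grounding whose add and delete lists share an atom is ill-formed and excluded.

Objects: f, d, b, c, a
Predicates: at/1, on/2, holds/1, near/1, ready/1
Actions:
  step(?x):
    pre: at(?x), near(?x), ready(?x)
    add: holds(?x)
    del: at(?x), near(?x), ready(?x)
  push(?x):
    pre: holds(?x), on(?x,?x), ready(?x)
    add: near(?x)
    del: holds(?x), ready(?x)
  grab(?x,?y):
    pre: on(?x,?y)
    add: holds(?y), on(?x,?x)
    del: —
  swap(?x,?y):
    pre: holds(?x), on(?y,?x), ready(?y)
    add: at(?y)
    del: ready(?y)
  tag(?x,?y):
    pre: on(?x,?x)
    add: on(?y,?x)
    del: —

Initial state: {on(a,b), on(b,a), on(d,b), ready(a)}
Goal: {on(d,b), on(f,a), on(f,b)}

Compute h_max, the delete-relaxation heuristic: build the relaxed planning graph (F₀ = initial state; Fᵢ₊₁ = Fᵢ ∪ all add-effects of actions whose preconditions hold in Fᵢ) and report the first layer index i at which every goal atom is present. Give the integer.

F0 = init (4 atoms)
F1 = F0 ∪ {holds(a), holds(b), on(a,a), on(b,b), on(d,d)}  (9 atoms)
F2 = F1 ∪ {at(a), holds(d), near(a), on(a,d), on(b,d), on(c,a), on(c,b), on(c,d), on(d,a), on(f,a), on(f,b), on(f,d)}  (21 atoms)
goal ⊆ F2  ⇒  h_max = 2

2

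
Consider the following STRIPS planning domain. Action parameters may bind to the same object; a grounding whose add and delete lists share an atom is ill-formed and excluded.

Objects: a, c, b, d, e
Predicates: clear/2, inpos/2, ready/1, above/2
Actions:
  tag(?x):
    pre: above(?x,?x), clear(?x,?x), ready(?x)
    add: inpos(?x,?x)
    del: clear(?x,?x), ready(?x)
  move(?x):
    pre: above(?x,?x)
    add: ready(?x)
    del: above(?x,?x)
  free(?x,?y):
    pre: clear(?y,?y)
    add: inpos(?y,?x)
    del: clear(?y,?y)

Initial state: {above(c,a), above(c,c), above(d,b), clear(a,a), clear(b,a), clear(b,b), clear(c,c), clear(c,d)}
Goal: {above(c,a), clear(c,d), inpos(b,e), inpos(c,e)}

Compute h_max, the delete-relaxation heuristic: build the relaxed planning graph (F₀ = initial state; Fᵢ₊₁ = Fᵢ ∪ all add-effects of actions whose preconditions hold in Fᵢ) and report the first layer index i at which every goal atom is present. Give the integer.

1

F0 = init (8 atoms)
F1 = F0 ∪ {inpos(a,a), inpos(a,b), inpos(a,c), inpos(a,d), inpos(a,e), inpos(b,a), inpos(b,b), inpos(b,c), inpos(b,d), inpos(b,e), inpos(c,a), inpos(c,b), inpos(c,c), inpos(c,d), inpos(c,e), ready(c)}  (24 atoms)
goal ⊆ F1  ⇒  h_max = 1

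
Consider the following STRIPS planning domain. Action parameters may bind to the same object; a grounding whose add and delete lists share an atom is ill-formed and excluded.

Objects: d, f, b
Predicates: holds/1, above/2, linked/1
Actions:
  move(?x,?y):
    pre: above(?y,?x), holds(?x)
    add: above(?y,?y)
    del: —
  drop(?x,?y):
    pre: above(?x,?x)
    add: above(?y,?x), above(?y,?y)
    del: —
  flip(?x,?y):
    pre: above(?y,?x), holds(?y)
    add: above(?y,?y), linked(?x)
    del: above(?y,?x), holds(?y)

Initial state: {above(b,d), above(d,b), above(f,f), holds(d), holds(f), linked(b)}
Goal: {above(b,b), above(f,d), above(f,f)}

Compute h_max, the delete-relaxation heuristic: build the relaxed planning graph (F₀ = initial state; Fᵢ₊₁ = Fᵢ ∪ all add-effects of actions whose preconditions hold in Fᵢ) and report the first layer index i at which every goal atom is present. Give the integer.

2

F0 = init (6 atoms)
F1 = F0 ∪ {above(b,b), above(b,f), above(d,d), above(d,f)}  (10 atoms)
F2 = F1 ∪ {above(f,b), above(f,d), linked(f)}  (13 atoms)
goal ⊆ F2  ⇒  h_max = 2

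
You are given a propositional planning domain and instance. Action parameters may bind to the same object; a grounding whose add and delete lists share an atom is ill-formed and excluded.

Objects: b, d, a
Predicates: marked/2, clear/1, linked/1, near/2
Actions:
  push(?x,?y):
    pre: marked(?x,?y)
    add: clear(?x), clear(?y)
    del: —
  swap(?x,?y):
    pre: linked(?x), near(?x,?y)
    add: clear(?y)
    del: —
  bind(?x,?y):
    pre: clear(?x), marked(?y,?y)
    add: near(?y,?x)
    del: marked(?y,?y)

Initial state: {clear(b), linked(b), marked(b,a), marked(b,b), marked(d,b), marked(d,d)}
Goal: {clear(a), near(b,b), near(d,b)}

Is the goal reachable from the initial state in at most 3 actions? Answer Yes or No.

Yes

1. push(b,a)  →  {clear(a), clear(b), linked(b), marked(b,a), marked(b,b), marked(d,b), marked(d,d)}
2. bind(b,b)  →  {clear(a), clear(b), linked(b), marked(b,a), marked(d,b), marked(d,d), near(b,b)}
3. bind(b,d)  →  {clear(a), clear(b), linked(b), marked(b,a), marked(d,b), near(b,b), near(d,b)}
optimal plan length = 3; 3 ≤ 3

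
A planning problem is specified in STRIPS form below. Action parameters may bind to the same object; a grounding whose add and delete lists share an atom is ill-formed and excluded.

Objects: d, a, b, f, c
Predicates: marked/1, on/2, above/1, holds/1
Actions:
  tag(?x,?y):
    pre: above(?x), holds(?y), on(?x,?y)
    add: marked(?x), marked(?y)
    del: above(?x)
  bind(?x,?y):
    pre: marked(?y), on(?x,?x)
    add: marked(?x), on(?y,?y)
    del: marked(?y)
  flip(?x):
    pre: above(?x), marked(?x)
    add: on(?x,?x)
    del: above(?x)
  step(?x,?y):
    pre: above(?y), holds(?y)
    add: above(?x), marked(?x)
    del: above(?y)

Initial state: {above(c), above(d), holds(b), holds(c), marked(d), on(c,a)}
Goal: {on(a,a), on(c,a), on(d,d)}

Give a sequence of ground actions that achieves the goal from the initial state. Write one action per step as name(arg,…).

1. flip(d)  →  {above(c), holds(b), holds(c), marked(d), on(c,a), on(d,d)}
2. step(a,c)  →  {above(a), holds(b), holds(c), marked(a), marked(d), on(c,a), on(d,d)}
3. bind(d,a)  →  {above(a), holds(b), holds(c), marked(d), on(a,a), on(c,a), on(d,d)}

flip(d); step(a,c); bind(d,a)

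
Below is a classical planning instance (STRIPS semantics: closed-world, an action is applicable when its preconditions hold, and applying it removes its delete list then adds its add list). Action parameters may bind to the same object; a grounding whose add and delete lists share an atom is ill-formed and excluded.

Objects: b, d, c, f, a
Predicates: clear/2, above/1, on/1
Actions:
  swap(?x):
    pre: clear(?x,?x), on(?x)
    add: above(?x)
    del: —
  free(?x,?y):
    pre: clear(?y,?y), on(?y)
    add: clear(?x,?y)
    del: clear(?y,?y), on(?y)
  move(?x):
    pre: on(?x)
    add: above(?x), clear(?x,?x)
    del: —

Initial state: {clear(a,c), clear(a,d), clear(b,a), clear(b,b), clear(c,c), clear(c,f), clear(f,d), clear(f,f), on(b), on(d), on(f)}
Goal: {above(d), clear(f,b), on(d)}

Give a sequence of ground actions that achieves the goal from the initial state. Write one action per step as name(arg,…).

1. free(f,b)  →  {clear(a,c), clear(a,d), clear(b,a), clear(c,c), clear(c,f), clear(f,b), clear(f,d), clear(f,f), on(d), on(f)}
2. move(d)  →  {above(d), clear(a,c), clear(a,d), clear(b,a), clear(c,c), clear(c,f), clear(d,d), clear(f,b), clear(f,d), clear(f,f), on(d), on(f)}

free(f,b); move(d)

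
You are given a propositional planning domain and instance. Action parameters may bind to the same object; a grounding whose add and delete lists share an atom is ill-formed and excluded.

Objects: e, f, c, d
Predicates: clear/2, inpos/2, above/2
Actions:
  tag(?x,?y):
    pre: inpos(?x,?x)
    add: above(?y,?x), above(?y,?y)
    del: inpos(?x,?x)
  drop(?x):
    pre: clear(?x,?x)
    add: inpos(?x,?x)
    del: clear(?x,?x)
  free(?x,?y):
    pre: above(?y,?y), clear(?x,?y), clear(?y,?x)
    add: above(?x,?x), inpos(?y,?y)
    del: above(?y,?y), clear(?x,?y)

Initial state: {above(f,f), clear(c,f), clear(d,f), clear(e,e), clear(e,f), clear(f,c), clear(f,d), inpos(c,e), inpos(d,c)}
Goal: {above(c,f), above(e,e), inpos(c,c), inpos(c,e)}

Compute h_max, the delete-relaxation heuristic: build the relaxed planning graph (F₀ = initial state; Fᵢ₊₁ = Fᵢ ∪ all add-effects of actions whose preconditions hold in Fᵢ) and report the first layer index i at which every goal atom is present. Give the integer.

2

F0 = init (9 atoms)
F1 = F0 ∪ {above(c,c), above(d,d), inpos(e,e), inpos(f,f)}  (13 atoms)
F2 = F1 ∪ {above(c,e), above(c,f), above(d,e), above(d,f), above(e,e), above(e,f), above(f,e), inpos(c,c), inpos(d,d)}  (22 atoms)
goal ⊆ F2  ⇒  h_max = 2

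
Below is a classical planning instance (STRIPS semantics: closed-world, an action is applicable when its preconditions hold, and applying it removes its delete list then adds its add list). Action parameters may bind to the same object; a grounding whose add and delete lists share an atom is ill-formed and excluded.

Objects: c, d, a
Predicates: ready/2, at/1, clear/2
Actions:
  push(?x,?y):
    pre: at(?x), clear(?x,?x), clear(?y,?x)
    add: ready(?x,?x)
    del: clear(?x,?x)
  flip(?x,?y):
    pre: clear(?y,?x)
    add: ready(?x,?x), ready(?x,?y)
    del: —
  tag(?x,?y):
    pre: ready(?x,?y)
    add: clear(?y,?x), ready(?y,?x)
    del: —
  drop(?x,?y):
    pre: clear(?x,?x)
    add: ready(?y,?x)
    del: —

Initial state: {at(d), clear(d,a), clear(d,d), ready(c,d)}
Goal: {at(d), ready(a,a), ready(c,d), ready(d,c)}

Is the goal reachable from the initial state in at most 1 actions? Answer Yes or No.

No

1. flip(a,d)  →  {at(d), clear(d,a), clear(d,d), ready(a,a), ready(a,d), ready(c,d)}
2. tag(c,d)  →  {at(d), clear(d,a), clear(d,c), clear(d,d), ready(a,a), ready(a,d), ready(c,d), ready(d,c)}
optimal plan length = 2; 2 > 1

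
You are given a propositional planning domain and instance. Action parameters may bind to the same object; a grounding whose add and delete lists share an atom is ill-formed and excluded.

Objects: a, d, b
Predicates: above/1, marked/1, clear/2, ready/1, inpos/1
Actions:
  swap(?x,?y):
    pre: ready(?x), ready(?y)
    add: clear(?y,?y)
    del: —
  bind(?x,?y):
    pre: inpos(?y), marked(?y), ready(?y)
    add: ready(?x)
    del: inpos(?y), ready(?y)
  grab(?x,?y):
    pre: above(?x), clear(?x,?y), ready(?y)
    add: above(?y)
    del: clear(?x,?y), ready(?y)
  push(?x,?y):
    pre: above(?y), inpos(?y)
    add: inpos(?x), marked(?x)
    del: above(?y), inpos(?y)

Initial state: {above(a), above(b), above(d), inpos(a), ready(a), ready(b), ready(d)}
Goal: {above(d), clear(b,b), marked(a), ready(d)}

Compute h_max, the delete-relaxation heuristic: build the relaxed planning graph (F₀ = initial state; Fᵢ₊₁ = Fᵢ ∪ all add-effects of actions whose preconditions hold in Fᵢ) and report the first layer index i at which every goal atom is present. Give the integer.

2

F0 = init (7 atoms)
F1 = F0 ∪ {clear(a,a), clear(b,b), clear(d,d), inpos(b), inpos(d), marked(b), marked(d)}  (14 atoms)
F2 = F1 ∪ {marked(a)}  (15 atoms)
goal ⊆ F2  ⇒  h_max = 2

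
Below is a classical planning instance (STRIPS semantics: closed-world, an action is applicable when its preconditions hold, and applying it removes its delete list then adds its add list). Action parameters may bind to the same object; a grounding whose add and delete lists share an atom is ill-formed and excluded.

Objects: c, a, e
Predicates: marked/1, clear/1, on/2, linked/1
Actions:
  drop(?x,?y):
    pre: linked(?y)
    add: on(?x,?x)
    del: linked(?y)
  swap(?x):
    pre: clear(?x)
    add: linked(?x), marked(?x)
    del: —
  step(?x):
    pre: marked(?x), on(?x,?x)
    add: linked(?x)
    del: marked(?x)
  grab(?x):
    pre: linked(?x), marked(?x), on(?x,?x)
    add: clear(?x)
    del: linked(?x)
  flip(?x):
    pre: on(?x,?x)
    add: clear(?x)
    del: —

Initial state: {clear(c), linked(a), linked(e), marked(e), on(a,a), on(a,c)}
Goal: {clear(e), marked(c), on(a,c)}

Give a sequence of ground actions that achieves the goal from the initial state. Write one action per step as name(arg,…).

1. drop(e,a)  →  {clear(c), linked(e), marked(e), on(a,a), on(a,c), on(e,e)}
2. swap(c)  →  {clear(c), linked(c), linked(e), marked(c), marked(e), on(a,a), on(a,c), on(e,e)}
3. grab(e)  →  {clear(c), clear(e), linked(c), marked(c), marked(e), on(a,a), on(a,c), on(e,e)}

drop(e,a); swap(c); grab(e)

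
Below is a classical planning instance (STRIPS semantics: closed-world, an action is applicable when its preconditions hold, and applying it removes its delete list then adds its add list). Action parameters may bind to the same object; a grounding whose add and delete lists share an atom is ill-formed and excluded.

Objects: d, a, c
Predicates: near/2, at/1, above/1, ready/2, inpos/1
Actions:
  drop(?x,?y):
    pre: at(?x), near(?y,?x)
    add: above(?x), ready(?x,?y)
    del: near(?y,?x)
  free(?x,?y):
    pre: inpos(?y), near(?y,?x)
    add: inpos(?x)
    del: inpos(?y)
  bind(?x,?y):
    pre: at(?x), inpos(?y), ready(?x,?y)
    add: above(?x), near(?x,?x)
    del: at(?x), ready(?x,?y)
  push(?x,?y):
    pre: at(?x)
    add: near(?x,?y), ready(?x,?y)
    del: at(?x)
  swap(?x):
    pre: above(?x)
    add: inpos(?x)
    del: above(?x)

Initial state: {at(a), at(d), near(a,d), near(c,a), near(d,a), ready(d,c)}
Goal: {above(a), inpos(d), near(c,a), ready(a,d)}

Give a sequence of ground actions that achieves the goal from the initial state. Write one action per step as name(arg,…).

1. drop(d,a)  →  {above(d), at(a), at(d), near(c,a), near(d,a), ready(d,a), ready(d,c)}
2. drop(a,d)  →  {above(a), above(d), at(a), at(d), near(c,a), ready(a,d), ready(d,a), ready(d,c)}
3. swap(d)  →  {above(a), at(a), at(d), inpos(d), near(c,a), ready(a,d), ready(d,a), ready(d,c)}

drop(d,a); drop(a,d); swap(d)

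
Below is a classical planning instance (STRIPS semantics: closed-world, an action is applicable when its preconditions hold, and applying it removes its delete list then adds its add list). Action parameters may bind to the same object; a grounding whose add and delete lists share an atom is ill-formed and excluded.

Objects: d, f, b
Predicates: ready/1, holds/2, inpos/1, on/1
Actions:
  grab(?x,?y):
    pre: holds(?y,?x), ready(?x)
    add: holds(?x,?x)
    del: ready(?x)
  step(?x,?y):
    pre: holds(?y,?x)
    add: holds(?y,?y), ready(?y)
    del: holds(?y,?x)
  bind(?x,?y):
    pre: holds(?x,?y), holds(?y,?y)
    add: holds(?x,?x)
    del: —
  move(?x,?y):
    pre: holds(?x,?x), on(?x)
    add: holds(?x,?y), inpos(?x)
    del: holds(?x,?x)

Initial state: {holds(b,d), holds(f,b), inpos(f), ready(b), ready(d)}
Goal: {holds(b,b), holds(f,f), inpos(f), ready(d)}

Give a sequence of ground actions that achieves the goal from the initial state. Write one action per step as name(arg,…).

grab(b,f); step(b,f)

1. grab(b,f)  →  {holds(b,b), holds(b,d), holds(f,b), inpos(f), ready(d)}
2. step(b,f)  →  {holds(b,b), holds(b,d), holds(f,f), inpos(f), ready(d), ready(f)}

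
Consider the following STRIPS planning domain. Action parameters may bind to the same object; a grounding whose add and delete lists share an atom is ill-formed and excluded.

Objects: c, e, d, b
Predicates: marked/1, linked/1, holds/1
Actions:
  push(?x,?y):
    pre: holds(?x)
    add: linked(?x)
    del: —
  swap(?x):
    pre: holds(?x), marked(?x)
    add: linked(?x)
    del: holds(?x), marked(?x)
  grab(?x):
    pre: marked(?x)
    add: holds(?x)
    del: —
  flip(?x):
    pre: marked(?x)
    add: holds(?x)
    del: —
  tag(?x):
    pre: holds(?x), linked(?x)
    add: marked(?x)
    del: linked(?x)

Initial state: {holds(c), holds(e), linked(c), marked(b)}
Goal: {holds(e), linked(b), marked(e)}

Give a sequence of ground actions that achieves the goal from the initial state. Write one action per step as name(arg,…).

1. push(e,c)  →  {holds(c), holds(e), linked(c), linked(e), marked(b)}
2. grab(b)  →  {holds(b), holds(c), holds(e), linked(c), linked(e), marked(b)}
3. push(b,c)  →  {holds(b), holds(c), holds(e), linked(b), linked(c), linked(e), marked(b)}
4. tag(e)  →  {holds(b), holds(c), holds(e), linked(b), linked(c), marked(b), marked(e)}

push(e,c); grab(b); push(b,c); tag(e)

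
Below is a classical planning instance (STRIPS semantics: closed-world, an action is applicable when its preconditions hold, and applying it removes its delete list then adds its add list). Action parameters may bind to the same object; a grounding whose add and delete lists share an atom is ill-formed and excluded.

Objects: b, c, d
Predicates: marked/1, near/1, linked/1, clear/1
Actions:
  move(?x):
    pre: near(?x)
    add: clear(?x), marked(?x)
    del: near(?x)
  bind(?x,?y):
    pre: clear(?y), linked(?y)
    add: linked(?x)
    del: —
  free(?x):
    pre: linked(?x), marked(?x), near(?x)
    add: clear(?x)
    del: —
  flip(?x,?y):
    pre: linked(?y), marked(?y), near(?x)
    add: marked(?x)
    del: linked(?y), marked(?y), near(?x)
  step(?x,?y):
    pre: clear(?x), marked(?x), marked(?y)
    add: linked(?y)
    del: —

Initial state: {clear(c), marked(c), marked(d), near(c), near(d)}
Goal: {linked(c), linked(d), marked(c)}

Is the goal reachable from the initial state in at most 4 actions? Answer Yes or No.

1. step(c,c)  →  {clear(c), linked(c), marked(c), marked(d), near(c), near(d)}
2. bind(d,c)  →  {clear(c), linked(c), linked(d), marked(c), marked(d), near(c), near(d)}
optimal plan length = 2; 2 ≤ 4

Yes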